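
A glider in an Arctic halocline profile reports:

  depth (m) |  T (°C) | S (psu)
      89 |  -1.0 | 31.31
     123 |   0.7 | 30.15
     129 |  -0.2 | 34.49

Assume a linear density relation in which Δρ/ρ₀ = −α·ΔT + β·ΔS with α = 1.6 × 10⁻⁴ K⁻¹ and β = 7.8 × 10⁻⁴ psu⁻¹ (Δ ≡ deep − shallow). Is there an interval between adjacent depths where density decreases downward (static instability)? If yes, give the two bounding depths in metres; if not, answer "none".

89–123 m

Evaluate Δρ/ρ₀ = −αΔT + βΔS across each adjacent pair:
  89–123 m: −αΔT+βΔS = −(1.6 × 10⁻⁴)(+1.7)+(7.8 × 10⁻⁴)(-1.16) = -1.2 × 10⁻³ → UNSTABLE
  123–129 m: −αΔT+βΔS = −(1.6 × 10⁻⁴)(-0.9)+(7.8 × 10⁻⁴)(+4.34) = 3.5 × 10⁻³ → stable
The 89–123 m interval has Δρ < 0: lighter water underlies denser water.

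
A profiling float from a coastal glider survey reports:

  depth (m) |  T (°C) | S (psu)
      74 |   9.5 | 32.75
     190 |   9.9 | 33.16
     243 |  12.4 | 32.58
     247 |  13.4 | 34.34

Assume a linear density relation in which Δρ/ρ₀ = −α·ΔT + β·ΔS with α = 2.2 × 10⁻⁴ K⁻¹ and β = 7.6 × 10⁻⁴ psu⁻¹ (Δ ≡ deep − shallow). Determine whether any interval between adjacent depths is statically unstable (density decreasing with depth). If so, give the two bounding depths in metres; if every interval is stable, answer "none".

190–243 m

Evaluate Δρ/ρ₀ = −αΔT + βΔS across each adjacent pair:
  74–190 m: −αΔT+βΔS = −(2.2 × 10⁻⁴)(+0.4)+(7.6 × 10⁻⁴)(+0.41) = 2.2 × 10⁻⁴ → stable
  190–243 m: −αΔT+βΔS = −(2.2 × 10⁻⁴)(+2.5)+(7.6 × 10⁻⁴)(-0.58) = -9.9 × 10⁻⁴ → UNSTABLE
  243–247 m: −αΔT+βΔS = −(2.2 × 10⁻⁴)(+1.0)+(7.6 × 10⁻⁴)(+1.76) = 1.1 × 10⁻³ → stable
The 190–243 m interval has Δρ < 0: lighter water underlies denser water.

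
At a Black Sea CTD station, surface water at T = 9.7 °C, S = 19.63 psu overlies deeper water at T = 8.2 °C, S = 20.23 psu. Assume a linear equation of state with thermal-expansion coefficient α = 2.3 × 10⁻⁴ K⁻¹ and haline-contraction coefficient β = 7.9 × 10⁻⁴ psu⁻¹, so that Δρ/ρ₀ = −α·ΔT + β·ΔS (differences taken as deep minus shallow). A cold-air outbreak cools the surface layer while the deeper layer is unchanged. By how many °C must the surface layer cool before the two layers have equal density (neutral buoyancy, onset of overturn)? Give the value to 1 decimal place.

Neutral buoyancy requires Δρ = 0, i.e. −α(T_deep − T_surf′) + β(S_deep − S_surf) = 0.
T_surf′ = T_deep − (β/α)·ΔS = 8.2 − (7.9 × 10⁻⁴/2.3 × 10⁻⁴)·(+0.60) = 6.139 °C.
Cooling required: 9.7 − (6.139) = 3.561 °C.

3.6 °C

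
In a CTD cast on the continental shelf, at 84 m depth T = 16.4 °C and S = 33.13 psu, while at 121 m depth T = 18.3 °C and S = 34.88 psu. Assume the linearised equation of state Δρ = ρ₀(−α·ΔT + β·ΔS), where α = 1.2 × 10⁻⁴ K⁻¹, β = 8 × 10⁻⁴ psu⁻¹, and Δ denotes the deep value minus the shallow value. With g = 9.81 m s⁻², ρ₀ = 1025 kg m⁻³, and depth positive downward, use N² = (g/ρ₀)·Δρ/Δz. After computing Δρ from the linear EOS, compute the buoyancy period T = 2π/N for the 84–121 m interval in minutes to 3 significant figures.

5.94 min

ΔT = +1.9 K, ΔS = +1.75 psu (deep − shallow).
Δρ/ρ₀ = −αΔT + βΔS = -2.28 × 10⁻⁴ + 1.40 × 10⁻³ = 1.172 × 10⁻³, so Δρ ≈ 1.201 kg m⁻³.
N² = (g/ρ₀)·Δρ/Δz = g·(Δρ/ρ₀)/Δz = 9.81 × 1.172 × 10⁻³ / 37 = 3.1074 × 10⁻⁴ s⁻².
N = √(3.1074 × 10⁻⁴) = 0.017628 rad s⁻¹ → T = 2π/N = 356.43 s = 5.9405 min ≈ 5.94 min.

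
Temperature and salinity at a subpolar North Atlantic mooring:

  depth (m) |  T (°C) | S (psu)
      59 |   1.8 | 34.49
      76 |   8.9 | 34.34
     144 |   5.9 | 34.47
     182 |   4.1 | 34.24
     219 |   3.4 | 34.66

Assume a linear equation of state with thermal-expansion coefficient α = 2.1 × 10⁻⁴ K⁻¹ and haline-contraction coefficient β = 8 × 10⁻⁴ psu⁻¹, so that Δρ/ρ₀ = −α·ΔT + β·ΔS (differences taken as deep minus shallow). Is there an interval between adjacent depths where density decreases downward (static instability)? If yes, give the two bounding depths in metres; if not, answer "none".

Evaluate Δρ/ρ₀ = −αΔT + βΔS across each adjacent pair:
  59–76 m: −αΔT+βΔS = −(2.1 × 10⁻⁴)(+7.1)+(8 × 10⁻⁴)(-0.15) = -1.6 × 10⁻³ → UNSTABLE
  76–144 m: −αΔT+βΔS = −(2.1 × 10⁻⁴)(-3.0)+(8 × 10⁻⁴)(+0.13) = 7.3 × 10⁻⁴ → stable
  144–182 m: −αΔT+βΔS = −(2.1 × 10⁻⁴)(-1.8)+(8 × 10⁻⁴)(-0.23) = 1.9 × 10⁻⁴ → stable
  182–219 m: −αΔT+βΔS = −(2.1 × 10⁻⁴)(-0.7)+(8 × 10⁻⁴)(+0.42) = 4.8 × 10⁻⁴ → stable
The 59–76 m interval has Δρ < 0: lighter water underlies denser water.

59–76 m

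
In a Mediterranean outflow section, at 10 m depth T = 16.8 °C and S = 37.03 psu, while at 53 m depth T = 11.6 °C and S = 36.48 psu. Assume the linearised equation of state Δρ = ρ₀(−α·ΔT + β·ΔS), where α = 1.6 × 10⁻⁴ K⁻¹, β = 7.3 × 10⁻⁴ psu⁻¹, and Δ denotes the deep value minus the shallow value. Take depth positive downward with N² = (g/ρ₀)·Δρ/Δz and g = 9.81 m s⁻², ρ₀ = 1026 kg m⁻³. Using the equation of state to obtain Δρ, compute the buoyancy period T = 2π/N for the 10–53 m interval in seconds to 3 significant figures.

ΔT = -5.2 K, ΔS = -0.55 psu (deep − shallow).
Δρ/ρ₀ = −αΔT + βΔS = 8.32 × 10⁻⁴ − 4.015 × 10⁻⁴ = 4.305 × 10⁻⁴, so Δρ ≈ 0.4417 kg m⁻³.
N² = (g/ρ₀)·Δρ/Δz = g·(Δρ/ρ₀)/Δz = 9.81 × 4.305 × 10⁻⁴ / 43 = 9.8214 × 10⁻⁵ s⁻².
N = √(9.8214 × 10⁻⁵) = 9.9103 × 10⁻³ rad s⁻¹ → T = 2π/N = 634.01 s ≈ 634 s.

634 s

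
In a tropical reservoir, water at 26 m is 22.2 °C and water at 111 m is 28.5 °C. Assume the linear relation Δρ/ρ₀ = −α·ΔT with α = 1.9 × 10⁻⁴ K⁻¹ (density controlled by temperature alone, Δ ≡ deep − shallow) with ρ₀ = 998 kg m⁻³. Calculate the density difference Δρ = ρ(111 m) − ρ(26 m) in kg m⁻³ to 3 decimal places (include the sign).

ΔT = +6.3 K, Δρ/ρ₀ = −αΔT = -1.197 × 10⁻³.
Δρ = 998 × (-1.197 × 10⁻³) = -1.195 kg m⁻³.
Negative Δρ: lighter below, statically unstable.

-1.195 kg m⁻³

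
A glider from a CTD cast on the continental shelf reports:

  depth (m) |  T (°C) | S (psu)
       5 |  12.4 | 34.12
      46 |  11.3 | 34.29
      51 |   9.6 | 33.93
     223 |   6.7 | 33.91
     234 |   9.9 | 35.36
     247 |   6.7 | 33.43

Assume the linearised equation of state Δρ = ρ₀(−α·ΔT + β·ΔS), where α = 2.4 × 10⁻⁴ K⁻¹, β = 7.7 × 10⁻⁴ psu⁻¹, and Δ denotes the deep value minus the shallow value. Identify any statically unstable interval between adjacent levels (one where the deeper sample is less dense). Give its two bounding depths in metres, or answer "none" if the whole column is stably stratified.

234–247 m

Evaluate Δρ/ρ₀ = −αΔT + βΔS across each adjacent pair:
  5–46 m: −αΔT+βΔS = −(2.4 × 10⁻⁴)(-1.1)+(7.7 × 10⁻⁴)(+0.17) = 3.9 × 10⁻⁴ → stable
  46–51 m: −αΔT+βΔS = −(2.4 × 10⁻⁴)(-1.7)+(7.7 × 10⁻⁴)(-0.36) = 1.3 × 10⁻⁴ → stable
  51–223 m: −αΔT+βΔS = −(2.4 × 10⁻⁴)(-2.9)+(7.7 × 10⁻⁴)(-0.02) = 6.8 × 10⁻⁴ → stable
  223–234 m: −αΔT+βΔS = −(2.4 × 10⁻⁴)(+3.2)+(7.7 × 10⁻⁴)(+1.45) = 3.5 × 10⁻⁴ → stable
  234–247 m: −αΔT+βΔS = −(2.4 × 10⁻⁴)(-3.2)+(7.7 × 10⁻⁴)(-1.93) = -7.2 × 10⁻⁴ → UNSTABLE
The 234–247 m interval has Δρ < 0: lighter water underlies denser water.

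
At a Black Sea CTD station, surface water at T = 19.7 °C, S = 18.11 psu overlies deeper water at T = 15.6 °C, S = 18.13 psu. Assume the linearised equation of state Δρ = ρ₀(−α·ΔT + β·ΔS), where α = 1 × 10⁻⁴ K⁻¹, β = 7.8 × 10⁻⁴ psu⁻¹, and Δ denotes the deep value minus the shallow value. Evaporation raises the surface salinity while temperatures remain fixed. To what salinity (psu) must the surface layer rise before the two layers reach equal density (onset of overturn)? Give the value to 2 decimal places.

Neutral buoyancy requires −α(T_deep − T_surf) + β(S_deep − S_surf′) = 0.
S_surf′ = S_deep − (α/β)·ΔT = 18.13 − (1 × 10⁻⁴/7.8 × 10⁻⁴)·(-4.1) = 18.6556 psu.
Increase required: 18.6556 − 18.11 = 0.5456 psu.

18.66 psu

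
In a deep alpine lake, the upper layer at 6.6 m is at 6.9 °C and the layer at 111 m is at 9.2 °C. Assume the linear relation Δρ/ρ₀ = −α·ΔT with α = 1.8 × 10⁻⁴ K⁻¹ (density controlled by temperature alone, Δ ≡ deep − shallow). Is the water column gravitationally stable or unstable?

ΔT = 9.2 − 6.9 = +2.3 K, so Δρ/ρ₀ = −αΔT = -4.14 × 10⁻⁴.
Δρ/ρ₀ < 0, so Δρ < 0: deeper water is lighter → statically unstable; the column would overturn.

unstable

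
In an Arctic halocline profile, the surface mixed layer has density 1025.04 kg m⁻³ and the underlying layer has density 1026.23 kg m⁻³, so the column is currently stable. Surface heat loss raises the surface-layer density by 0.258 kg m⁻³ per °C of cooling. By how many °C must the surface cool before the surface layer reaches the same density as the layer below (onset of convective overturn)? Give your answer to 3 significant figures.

Density deficit of the surface layer: 1026.23 − 1025.04 = 1.19 kg m⁻³.
Required change = 1.19 / 0.258 = 4.61 °C.

4.61 °C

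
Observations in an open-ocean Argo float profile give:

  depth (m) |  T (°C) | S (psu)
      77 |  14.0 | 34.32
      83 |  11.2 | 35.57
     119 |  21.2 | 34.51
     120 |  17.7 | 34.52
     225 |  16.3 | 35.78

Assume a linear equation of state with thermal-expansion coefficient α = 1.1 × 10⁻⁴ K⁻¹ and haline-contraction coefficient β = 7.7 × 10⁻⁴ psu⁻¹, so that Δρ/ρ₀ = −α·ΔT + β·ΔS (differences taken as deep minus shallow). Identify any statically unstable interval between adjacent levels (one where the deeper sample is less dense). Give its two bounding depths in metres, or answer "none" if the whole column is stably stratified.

83–119 m

Evaluate Δρ/ρ₀ = −αΔT + βΔS across each adjacent pair:
  77–83 m: −αΔT+βΔS = −(1.1 × 10⁻⁴)(-2.8)+(7.7 × 10⁻⁴)(+1.25) = 1.3 × 10⁻³ → stable
  83–119 m: −αΔT+βΔS = −(1.1 × 10⁻⁴)(+10.0)+(7.7 × 10⁻⁴)(-1.06) = -1.9 × 10⁻³ → UNSTABLE
  119–120 m: −αΔT+βΔS = −(1.1 × 10⁻⁴)(-3.5)+(7.7 × 10⁻⁴)(+0.01) = 3.9 × 10⁻⁴ → stable
  120–225 m: −αΔT+βΔS = −(1.1 × 10⁻⁴)(-1.4)+(7.7 × 10⁻⁴)(+1.26) = 1.1 × 10⁻³ → stable
The 83–119 m interval has Δρ < 0: lighter water underlies denser water.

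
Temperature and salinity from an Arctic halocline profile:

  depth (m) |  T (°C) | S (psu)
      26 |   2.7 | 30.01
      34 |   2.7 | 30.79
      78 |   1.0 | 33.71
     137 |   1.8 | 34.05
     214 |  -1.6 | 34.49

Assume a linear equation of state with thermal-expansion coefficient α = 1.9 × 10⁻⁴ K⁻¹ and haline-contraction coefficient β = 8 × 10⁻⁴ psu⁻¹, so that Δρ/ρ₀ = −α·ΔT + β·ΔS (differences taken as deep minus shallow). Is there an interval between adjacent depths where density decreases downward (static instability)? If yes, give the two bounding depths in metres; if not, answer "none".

none

Evaluate Δρ/ρ₀ = −αΔT + βΔS across each adjacent pair:
  26–34 m: −αΔT+βΔS = −(1.9 × 10⁻⁴)(+0.0)+(8 × 10⁻⁴)(+0.78) = 6.2 × 10⁻⁴ → stable
  34–78 m: −αΔT+βΔS = −(1.9 × 10⁻⁴)(-1.7)+(8 × 10⁻⁴)(+2.92) = 2.7 × 10⁻³ → stable
  78–137 m: −αΔT+βΔS = −(1.9 × 10⁻⁴)(+0.8)+(8 × 10⁻⁴)(+0.34) = 1.2 × 10⁻⁴ → stable
  137–214 m: −αΔT+βΔS = −(1.9 × 10⁻⁴)(-3.4)+(8 × 10⁻⁴)(+0.44) = 1.0 × 10⁻³ → stable
Every interval has Δρ > 0: the column is stably stratified throughout.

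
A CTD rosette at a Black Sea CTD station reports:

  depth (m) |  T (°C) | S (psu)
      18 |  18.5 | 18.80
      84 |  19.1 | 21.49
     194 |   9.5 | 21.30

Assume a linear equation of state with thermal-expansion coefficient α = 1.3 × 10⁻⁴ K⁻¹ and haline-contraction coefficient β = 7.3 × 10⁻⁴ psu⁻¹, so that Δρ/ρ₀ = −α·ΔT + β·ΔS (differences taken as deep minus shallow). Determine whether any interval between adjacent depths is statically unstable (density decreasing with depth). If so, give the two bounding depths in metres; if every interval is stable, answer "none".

none

Evaluate Δρ/ρ₀ = −αΔT + βΔS across each adjacent pair:
  18–84 m: −αΔT+βΔS = −(1.3 × 10⁻⁴)(+0.6)+(7.3 × 10⁻⁴)(+2.69) = 1.9 × 10⁻³ → stable
  84–194 m: −αΔT+βΔS = −(1.3 × 10⁻⁴)(-9.6)+(7.3 × 10⁻⁴)(-0.19) = 1.1 × 10⁻³ → stable
Every interval has Δρ > 0: the column is stably stratified throughout.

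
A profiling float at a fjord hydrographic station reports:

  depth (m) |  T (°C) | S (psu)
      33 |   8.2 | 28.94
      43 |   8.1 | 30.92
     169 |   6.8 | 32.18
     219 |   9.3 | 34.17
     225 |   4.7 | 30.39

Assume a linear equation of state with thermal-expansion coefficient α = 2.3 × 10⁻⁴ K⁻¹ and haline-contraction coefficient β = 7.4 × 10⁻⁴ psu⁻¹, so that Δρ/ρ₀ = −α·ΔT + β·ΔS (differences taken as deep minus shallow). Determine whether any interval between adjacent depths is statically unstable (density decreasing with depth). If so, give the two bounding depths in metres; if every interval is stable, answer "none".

219–225 m

Evaluate Δρ/ρ₀ = −αΔT + βΔS across each adjacent pair:
  33–43 m: −αΔT+βΔS = −(2.3 × 10⁻⁴)(-0.1)+(7.4 × 10⁻⁴)(+1.98) = 1.5 × 10⁻³ → stable
  43–169 m: −αΔT+βΔS = −(2.3 × 10⁻⁴)(-1.3)+(7.4 × 10⁻⁴)(+1.26) = 1.2 × 10⁻³ → stable
  169–219 m: −αΔT+βΔS = −(2.3 × 10⁻⁴)(+2.5)+(7.4 × 10⁻⁴)(+1.99) = 9.0 × 10⁻⁴ → stable
  219–225 m: −αΔT+βΔS = −(2.3 × 10⁻⁴)(-4.6)+(7.4 × 10⁻⁴)(-3.78) = -1.7 × 10⁻³ → UNSTABLE
The 219–225 m interval has Δρ < 0: lighter water underlies denser water.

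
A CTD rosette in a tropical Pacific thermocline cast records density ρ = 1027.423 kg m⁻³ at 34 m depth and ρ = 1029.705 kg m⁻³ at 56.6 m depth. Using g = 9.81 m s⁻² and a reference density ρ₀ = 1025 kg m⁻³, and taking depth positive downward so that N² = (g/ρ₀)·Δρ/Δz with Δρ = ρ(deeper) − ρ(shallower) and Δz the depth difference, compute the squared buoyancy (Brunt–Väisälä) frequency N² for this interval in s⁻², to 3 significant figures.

Δρ = 1029.705 − 1027.423 = 2.282 kg m⁻³ over Δz = 56.6 − 34 = 22.6 m.
N² = (9.81/1025) × (2.282/22.6) = 9.6639 × 10⁻⁴ s⁻² ≈ 9.66 × 10⁻⁴ s⁻².
A positive N² confirms static stability across the interval.

9.66 × 10⁻⁴ s⁻²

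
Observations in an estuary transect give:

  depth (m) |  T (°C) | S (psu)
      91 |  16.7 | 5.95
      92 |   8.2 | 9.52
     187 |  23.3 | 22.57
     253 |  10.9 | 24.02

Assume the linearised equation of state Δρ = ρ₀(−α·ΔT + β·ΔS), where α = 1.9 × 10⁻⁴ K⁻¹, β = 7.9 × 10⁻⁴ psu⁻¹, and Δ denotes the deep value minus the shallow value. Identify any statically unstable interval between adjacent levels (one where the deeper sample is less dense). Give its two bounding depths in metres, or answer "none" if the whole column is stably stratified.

none

Evaluate Δρ/ρ₀ = −αΔT + βΔS across each adjacent pair:
  91–92 m: −αΔT+βΔS = −(1.9 × 10⁻⁴)(-8.5)+(7.9 × 10⁻⁴)(+3.57) = 4.4 × 10⁻³ → stable
  92–187 m: −αΔT+βΔS = −(1.9 × 10⁻⁴)(+15.1)+(7.9 × 10⁻⁴)(+13.05) = 7.4 × 10⁻³ → stable
  187–253 m: −αΔT+βΔS = −(1.9 × 10⁻⁴)(-12.4)+(7.9 × 10⁻⁴)(+1.45) = 3.5 × 10⁻³ → stable
Every interval has Δρ > 0: the column is stably stratified throughout.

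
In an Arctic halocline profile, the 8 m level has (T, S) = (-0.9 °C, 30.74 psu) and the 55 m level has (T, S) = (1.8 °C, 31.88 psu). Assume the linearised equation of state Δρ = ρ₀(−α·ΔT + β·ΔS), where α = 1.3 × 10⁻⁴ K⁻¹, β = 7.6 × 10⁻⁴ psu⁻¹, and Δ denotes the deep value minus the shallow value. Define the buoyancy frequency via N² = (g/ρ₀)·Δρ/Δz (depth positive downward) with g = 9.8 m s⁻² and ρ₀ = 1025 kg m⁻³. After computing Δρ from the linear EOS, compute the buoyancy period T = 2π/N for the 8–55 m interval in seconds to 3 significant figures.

606 s

ΔT = +2.7 K, ΔS = +1.14 psu (deep − shallow).
Δρ/ρ₀ = −αΔT + βΔS = -3.51 × 10⁻⁴ + 8.664 × 10⁻⁴ = 5.154 × 10⁻⁴, so Δρ ≈ 0.5283 kg m⁻³.
N² = (g/ρ₀)·Δρ/Δz = g·(Δρ/ρ₀)/Δz = 9.8 × 5.154 × 10⁻⁴ / 47 = 1.0747 × 10⁻⁴ s⁻².
N = √(1.0747 × 10⁻⁴) = 0.010367 rad s⁻¹ → T = 2π/N = 606.08 s ≈ 606 s.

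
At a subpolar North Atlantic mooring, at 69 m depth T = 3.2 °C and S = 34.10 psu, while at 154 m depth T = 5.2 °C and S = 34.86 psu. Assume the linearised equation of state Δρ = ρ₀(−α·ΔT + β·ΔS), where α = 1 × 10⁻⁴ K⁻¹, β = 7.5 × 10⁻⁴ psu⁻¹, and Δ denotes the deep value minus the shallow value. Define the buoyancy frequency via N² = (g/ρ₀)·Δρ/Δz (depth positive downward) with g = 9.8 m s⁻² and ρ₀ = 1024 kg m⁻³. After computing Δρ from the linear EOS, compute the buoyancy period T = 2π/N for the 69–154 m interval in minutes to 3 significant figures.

ΔT = +2.0 K, ΔS = +0.76 psu (deep − shallow).
Δρ/ρ₀ = −αΔT + βΔS = -2.00 × 10⁻⁴ + 5.70 × 10⁻⁴ = 3.70 × 10⁻⁴, so Δρ ≈ 0.3789 kg m⁻³.
N² = (g/ρ₀)·Δρ/Δz = g·(Δρ/ρ₀)/Δz = 9.8 × 3.70 × 10⁻⁴ / 85 = 4.2659 × 10⁻⁵ s⁻².
N = √(4.2659 × 10⁻⁵) = 6.5314 × 10⁻³ rad s⁻¹ → T = 2π/N = 962.00 s = 16.033 min ≈ 16.0 min.

16.0 min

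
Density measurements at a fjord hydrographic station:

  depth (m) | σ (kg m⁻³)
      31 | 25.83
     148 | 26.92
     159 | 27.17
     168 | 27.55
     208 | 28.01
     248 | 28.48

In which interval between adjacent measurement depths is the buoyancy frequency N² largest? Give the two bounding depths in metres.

Compute the density gradient over each adjacent pair:
  31–148 m: Δρ/Δz = 1.09/117 = 9.3 × 10⁻³ kg m⁻⁴
  148–159 m: Δρ/Δz = 0.25/11 = 0.023 kg m⁻⁴
  159–168 m: Δρ/Δz = 0.38/9 = 0.042 kg m⁻⁴
  168–208 m: Δρ/Δz = 0.46/40 = 0.011 kg m⁻⁴
  208–248 m: Δρ/Δz = 0.47/40 = 0.012 kg m⁻⁴
The largest gradient is in the 159–168 m interval — the pycnocline.

159–168 m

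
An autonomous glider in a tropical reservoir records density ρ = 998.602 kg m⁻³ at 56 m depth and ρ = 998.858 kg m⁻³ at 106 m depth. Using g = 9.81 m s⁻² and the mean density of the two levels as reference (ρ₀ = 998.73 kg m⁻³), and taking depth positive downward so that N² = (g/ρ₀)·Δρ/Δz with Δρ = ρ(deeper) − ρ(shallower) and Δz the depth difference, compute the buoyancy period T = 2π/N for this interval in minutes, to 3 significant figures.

14.8 min

Δρ = 998.858 − 998.602 = 0.256 kg m⁻³ over Δz = 106 − 56 = 50 m.
N² = (9.81/998.73) × (0.256/50) = 5.0291 × 10⁻⁵ s⁻².
N = √(5.0291 × 10⁻⁵) = 7.0916 × 10⁻³ rad s⁻¹, so T = 2π/N = 886.00 s = 14.767 min ≈ 14.8 min.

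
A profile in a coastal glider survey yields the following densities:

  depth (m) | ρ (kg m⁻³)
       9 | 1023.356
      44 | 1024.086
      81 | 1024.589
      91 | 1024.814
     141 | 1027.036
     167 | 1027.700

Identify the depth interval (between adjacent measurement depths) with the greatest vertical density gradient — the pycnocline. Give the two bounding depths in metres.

Compute the density gradient over each adjacent pair:
  9–44 m: Δρ/Δz = 0.730/35 = 0.021 kg m⁻⁴
  44–81 m: Δρ/Δz = 0.503/37 = 0.014 kg m⁻⁴
  81–91 m: Δρ/Δz = 0.225/10 = 0.022 kg m⁻⁴
  91–141 m: Δρ/Δz = 2.222/50 = 0.044 kg m⁻⁴
  141–167 m: Δρ/Δz = 0.664/26 = 0.026 kg m⁻⁴
The largest gradient is in the 91–141 m interval — the pycnocline.

91–141 m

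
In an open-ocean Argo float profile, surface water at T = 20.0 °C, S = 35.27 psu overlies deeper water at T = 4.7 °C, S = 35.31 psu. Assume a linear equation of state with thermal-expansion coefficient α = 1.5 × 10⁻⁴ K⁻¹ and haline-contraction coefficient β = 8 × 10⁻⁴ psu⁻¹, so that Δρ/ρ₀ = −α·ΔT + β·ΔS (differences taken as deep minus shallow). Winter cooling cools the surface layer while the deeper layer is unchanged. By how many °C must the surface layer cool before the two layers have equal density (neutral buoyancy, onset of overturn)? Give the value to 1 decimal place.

15.5 °C

Neutral buoyancy requires Δρ = 0, i.e. −α(T_deep − T_surf′) + β(S_deep − S_surf) = 0.
T_surf′ = T_deep − (β/α)·ΔS = 4.7 − (8 × 10⁻⁴/1.5 × 10⁻⁴)·(+0.04) = 4.487 °C.
Cooling required: 20.0 − (4.487) = 15.513 °C.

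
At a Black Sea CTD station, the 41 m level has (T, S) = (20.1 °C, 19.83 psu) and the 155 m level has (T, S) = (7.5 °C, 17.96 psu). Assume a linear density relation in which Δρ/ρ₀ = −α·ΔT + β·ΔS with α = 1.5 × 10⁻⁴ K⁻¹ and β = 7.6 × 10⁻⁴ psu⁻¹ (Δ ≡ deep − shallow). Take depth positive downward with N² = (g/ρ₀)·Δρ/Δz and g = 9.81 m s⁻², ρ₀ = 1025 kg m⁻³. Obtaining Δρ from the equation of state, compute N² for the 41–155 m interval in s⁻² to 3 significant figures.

ΔT = -12.6 K, ΔS = -1.87 psu (deep − shallow).
Δρ/ρ₀ = −αΔT + βΔS = 1.89 × 10⁻³ − 1.4212 × 10⁻³ = 4.688 × 10⁻⁴, so Δρ ≈ 0.4805 kg m⁻³.
N² = (g/ρ₀)·Δρ/Δz = g·(Δρ/ρ₀)/Δz = 9.81 × 4.688 × 10⁻⁴ / 114 = 4.0341 × 10⁻⁵ s⁻² ≈ 4.03 × 10⁻⁵ s⁻².

4.03 × 10⁻⁵ s⁻²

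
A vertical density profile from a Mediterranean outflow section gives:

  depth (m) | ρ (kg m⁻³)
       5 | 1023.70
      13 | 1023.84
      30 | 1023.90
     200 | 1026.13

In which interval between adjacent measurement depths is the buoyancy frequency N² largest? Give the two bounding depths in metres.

Compute the density gradient over each adjacent pair:
  5–13 m: Δρ/Δz = 0.14/8 = 0.018 kg m⁻⁴
  13–30 m: Δρ/Δz = 0.06/17 = 3.5 × 10⁻³ kg m⁻⁴
  30–200 m: Δρ/Δz = 2.23/170 = 0.013 kg m⁻⁴
The largest gradient is in the 5–13 m interval — the pycnocline.

5–13 m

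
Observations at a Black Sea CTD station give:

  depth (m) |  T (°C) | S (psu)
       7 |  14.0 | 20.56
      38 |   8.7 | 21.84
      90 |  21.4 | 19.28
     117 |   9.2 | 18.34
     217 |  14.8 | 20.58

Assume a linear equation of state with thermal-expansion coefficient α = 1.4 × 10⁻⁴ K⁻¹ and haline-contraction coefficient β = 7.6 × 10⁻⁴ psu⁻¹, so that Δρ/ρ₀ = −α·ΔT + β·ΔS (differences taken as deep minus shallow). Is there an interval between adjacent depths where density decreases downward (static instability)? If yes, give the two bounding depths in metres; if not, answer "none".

Evaluate Δρ/ρ₀ = −αΔT + βΔS across each adjacent pair:
  7–38 m: −αΔT+βΔS = −(1.4 × 10⁻⁴)(-5.3)+(7.6 × 10⁻⁴)(+1.28) = 1.7 × 10⁻³ → stable
  38–90 m: −αΔT+βΔS = −(1.4 × 10⁻⁴)(+12.7)+(7.6 × 10⁻⁴)(-2.56) = -3.7 × 10⁻³ → UNSTABLE
  90–117 m: −αΔT+βΔS = −(1.4 × 10⁻⁴)(-12.2)+(7.6 × 10⁻⁴)(-0.94) = 9.9 × 10⁻⁴ → stable
  117–217 m: −αΔT+βΔS = −(1.4 × 10⁻⁴)(+5.6)+(7.6 × 10⁻⁴)(+2.24) = 9.2 × 10⁻⁴ → stable
The 38–90 m interval has Δρ < 0: lighter water underlies denser water.

38–90 m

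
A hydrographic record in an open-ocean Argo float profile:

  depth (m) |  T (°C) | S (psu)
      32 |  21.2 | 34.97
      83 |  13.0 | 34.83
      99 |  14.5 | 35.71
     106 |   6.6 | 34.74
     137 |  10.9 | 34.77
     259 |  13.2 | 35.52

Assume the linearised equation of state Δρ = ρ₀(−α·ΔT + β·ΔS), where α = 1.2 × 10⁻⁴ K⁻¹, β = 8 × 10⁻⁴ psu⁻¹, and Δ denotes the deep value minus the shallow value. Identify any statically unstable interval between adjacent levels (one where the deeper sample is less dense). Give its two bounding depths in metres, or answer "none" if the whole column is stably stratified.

Evaluate Δρ/ρ₀ = −αΔT + βΔS across each adjacent pair:
  32–83 m: −αΔT+βΔS = −(1.2 × 10⁻⁴)(-8.2)+(8 × 10⁻⁴)(-0.14) = 8.7 × 10⁻⁴ → stable
  83–99 m: −αΔT+βΔS = −(1.2 × 10⁻⁴)(+1.5)+(8 × 10⁻⁴)(+0.88) = 5.2 × 10⁻⁴ → stable
  99–106 m: −αΔT+βΔS = −(1.2 × 10⁻⁴)(-7.9)+(8 × 10⁻⁴)(-0.97) = 1.7 × 10⁻⁴ → stable
  106–137 m: −αΔT+βΔS = −(1.2 × 10⁻⁴)(+4.3)+(8 × 10⁻⁴)(+0.03) = -4.9 × 10⁻⁴ → UNSTABLE
  137–259 m: −αΔT+βΔS = −(1.2 × 10⁻⁴)(+2.3)+(8 × 10⁻⁴)(+0.75) = 3.2 × 10⁻⁴ → stable
The 106–137 m interval has Δρ < 0: lighter water underlies denser water.

106–137 m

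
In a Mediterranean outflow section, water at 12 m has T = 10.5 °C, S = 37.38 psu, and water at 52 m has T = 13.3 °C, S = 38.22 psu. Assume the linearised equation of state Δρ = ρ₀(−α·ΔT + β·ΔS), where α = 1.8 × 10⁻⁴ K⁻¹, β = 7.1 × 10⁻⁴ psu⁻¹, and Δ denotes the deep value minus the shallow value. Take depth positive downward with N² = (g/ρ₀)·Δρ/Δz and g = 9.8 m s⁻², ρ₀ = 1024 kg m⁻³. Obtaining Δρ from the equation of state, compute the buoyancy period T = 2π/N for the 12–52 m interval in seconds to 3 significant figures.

ΔT = +2.8 K, ΔS = +0.84 psu (deep − shallow).
Δρ/ρ₀ = −αΔT + βΔS = -5.04 × 10⁻⁴ + 5.964 × 10⁻⁴ = 9.24 × 10⁻⁵, so Δρ ≈ 0.09462 kg m⁻³.
N² = (g/ρ₀)·Δρ/Δz = g·(Δρ/ρ₀)/Δz = 9.8 × 9.24 × 10⁻⁵ / 40 = 2.2638 × 10⁻⁵ s⁻².
N = √(2.2638 × 10⁻⁵) = 4.7579 × 10⁻³ rad s⁻¹ → T = 2π/N = 1.3206 × 10³ s ≈ 1.32 × 10³ s.

1.32 × 10³ s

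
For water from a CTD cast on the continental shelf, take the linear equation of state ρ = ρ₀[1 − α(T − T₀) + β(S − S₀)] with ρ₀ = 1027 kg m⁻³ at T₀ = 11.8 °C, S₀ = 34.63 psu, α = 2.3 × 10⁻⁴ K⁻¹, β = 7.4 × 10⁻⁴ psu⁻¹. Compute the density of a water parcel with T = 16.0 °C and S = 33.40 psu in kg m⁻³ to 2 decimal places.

T − T₀ = +4.2 K, S − S₀ = -1.23 psu.
Bracket = 1 − α·(+4.2) + β·(-1.23) = 1 + (-1.8762 × 10⁻³) = 0.9981238.
ρ = 1027 × 0.9981238 = 1025.07 kg m⁻³.

1025.07 kg m⁻³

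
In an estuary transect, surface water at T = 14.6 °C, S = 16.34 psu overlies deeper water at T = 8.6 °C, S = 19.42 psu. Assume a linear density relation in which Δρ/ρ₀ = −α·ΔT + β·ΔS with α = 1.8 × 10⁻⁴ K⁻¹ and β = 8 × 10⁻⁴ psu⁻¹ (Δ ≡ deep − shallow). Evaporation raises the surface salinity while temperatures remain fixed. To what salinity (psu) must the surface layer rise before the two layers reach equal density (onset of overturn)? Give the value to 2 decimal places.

Neutral buoyancy requires −α(T_deep − T_surf) + β(S_deep − S_surf′) = 0.
S_surf′ = S_deep − (α/β)·ΔT = 19.42 − (1.8 × 10⁻⁴/8 × 10⁻⁴)·(-6.0) = 20.7700 psu.
Increase required: 20.7700 − 16.34 = 4.4300 psu.

20.77 psu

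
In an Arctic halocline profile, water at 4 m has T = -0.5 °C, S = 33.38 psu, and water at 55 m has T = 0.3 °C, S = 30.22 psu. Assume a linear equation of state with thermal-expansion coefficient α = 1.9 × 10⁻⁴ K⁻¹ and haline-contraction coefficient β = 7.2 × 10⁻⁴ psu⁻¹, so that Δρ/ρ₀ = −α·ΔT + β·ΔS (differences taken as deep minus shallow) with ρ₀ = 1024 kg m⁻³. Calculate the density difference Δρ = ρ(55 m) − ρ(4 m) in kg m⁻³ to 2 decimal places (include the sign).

ΔT = +0.8 K, ΔS = -3.16 psu (deep − shallow).
Δρ/ρ₀ = −(1.9 × 10⁻⁴)(+0.8) + (7.2 × 10⁻⁴)(-3.16) = -2.4272 × 10⁻³.
Δρ = 1024 × (-2.4272 × 10⁻³) = -2.49 kg m⁻³.
Negative Δρ: lighter below, statically unstable.

-2.49 kg m⁻³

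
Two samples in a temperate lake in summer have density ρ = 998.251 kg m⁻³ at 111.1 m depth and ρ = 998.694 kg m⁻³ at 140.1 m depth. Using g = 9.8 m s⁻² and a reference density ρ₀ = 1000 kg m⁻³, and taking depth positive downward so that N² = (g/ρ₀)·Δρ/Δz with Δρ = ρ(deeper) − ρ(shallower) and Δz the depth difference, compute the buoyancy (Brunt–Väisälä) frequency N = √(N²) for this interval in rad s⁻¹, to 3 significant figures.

0.0122 rad s⁻¹

Δρ = 998.694 − 998.251 = 0.443 kg m⁻³ over Δz = 140.1 − 111.1 = 29 m.
N² = (9.8/1000) × (0.443/29) = 1.4970 × 10⁻⁴ s⁻².
N = √(1.4970 × 10⁻⁴) = 0.012235 rad s⁻¹ ≈ 0.0122 rad s⁻¹.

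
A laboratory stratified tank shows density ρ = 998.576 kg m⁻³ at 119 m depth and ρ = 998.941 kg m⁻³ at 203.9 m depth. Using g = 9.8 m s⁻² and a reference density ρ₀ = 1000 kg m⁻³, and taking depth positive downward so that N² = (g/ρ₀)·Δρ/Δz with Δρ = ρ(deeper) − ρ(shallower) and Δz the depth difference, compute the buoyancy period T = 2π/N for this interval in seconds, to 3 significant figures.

Δρ = 998.941 − 998.576 = 0.365 kg m⁻³ over Δz = 203.9 − 119 = 84.9 m.
N² = (9.8/1000) × (0.365/84.9) = 4.2132 × 10⁻⁵ s⁻².
N = √(4.2132 × 10⁻⁵) = 6.4909 × 10⁻³ rad s⁻¹, so T = 2π/N = 968.00 s ≈ 968 s.

968 s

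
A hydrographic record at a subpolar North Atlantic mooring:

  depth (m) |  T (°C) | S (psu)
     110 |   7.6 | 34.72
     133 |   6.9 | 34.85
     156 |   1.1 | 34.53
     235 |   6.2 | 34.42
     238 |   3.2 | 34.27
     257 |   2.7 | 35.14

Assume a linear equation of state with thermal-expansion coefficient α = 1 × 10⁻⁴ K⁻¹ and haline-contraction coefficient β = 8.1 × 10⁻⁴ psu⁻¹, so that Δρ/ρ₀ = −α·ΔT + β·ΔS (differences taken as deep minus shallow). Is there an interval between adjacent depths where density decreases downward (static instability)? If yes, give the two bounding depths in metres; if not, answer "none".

156–235 m

Evaluate Δρ/ρ₀ = −αΔT + βΔS across each adjacent pair:
  110–133 m: −αΔT+βΔS = −(1 × 10⁻⁴)(-0.7)+(8.1 × 10⁻⁴)(+0.13) = 1.8 × 10⁻⁴ → stable
  133–156 m: −αΔT+βΔS = −(1 × 10⁻⁴)(-5.8)+(8.1 × 10⁻⁴)(-0.32) = 3.2 × 10⁻⁴ → stable
  156–235 m: −αΔT+βΔS = −(1 × 10⁻⁴)(+5.1)+(8.1 × 10⁻⁴)(-0.11) = -6.0 × 10⁻⁴ → UNSTABLE
  235–238 m: −αΔT+βΔS = −(1 × 10⁻⁴)(-3.0)+(8.1 × 10⁻⁴)(-0.15) = 1.8 × 10⁻⁴ → stable
  238–257 m: −αΔT+βΔS = −(1 × 10⁻⁴)(-0.5)+(8.1 × 10⁻⁴)(+0.87) = 7.5 × 10⁻⁴ → stable
The 156–235 m interval has Δρ < 0: lighter water underlies denser water.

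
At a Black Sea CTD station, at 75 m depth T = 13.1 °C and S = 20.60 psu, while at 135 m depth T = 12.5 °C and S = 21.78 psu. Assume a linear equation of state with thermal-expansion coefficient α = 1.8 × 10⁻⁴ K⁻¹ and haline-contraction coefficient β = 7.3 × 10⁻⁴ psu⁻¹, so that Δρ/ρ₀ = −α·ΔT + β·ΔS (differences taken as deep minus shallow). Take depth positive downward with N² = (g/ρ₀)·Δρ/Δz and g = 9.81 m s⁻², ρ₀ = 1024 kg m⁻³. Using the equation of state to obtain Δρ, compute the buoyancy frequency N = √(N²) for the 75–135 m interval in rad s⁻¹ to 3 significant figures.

0.0126 rad s⁻¹

ΔT = -0.6 K, ΔS = +1.18 psu (deep − shallow).
Δρ/ρ₀ = −αΔT + βΔS = 1.08 × 10⁻⁴ + 8.614 × 10⁻⁴ = 9.694 × 10⁻⁴, so Δρ ≈ 0.9927 kg m⁻³.
N² = (g/ρ₀)·Δρ/Δz = g·(Δρ/ρ₀)/Δz = 9.81 × 9.694 × 10⁻⁴ / 60 = 1.5850 × 10⁻⁴ s⁻².
N = √(1.5850 × 10⁻⁴) = 0.012590 rad s⁻¹ ≈ 0.0126 rad s⁻¹.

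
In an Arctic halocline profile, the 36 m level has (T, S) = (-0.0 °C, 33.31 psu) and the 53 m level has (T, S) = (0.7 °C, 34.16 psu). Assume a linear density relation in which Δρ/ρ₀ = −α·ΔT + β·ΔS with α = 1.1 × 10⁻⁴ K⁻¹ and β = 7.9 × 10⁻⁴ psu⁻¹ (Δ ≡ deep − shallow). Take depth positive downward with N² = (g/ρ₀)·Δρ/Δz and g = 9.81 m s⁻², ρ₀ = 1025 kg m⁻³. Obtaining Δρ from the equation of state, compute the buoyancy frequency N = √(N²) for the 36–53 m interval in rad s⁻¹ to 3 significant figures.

ΔT = +0.7 K, ΔS = +0.85 psu (deep − shallow).
Δρ/ρ₀ = −αΔT + βΔS = -7.70 × 10⁻⁵ + 6.715 × 10⁻⁴ = 5.945 × 10⁻⁴, so Δρ ≈ 0.6094 kg m⁻³.
N² = (g/ρ₀)·Δρ/Δz = g·(Δρ/ρ₀)/Δz = 9.81 × 5.945 × 10⁻⁴ / 17 = 3.4306 × 10⁻⁴ s⁻².
N = √(3.4306 × 10⁻⁴) = 0.018522 rad s⁻¹ ≈ 0.0185 rad s⁻¹.

0.0185 rad s⁻¹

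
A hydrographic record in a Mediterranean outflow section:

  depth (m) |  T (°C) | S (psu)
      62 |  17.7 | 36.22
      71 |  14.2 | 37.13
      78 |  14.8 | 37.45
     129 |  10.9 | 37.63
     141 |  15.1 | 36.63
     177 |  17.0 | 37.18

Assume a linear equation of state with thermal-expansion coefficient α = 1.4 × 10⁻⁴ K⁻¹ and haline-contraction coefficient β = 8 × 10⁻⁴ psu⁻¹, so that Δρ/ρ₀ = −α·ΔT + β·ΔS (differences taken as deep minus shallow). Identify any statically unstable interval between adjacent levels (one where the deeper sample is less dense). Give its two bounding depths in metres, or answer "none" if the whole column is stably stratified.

Evaluate Δρ/ρ₀ = −αΔT + βΔS across each adjacent pair:
  62–71 m: −αΔT+βΔS = −(1.4 × 10⁻⁴)(-3.5)+(8 × 10⁻⁴)(+0.91) = 1.2 × 10⁻³ → stable
  71–78 m: −αΔT+βΔS = −(1.4 × 10⁻⁴)(+0.6)+(8 × 10⁻⁴)(+0.32) = 1.7 × 10⁻⁴ → stable
  78–129 m: −αΔT+βΔS = −(1.4 × 10⁻⁴)(-3.9)+(8 × 10⁻⁴)(+0.18) = 6.9 × 10⁻⁴ → stable
  129–141 m: −αΔT+βΔS = −(1.4 × 10⁻⁴)(+4.2)+(8 × 10⁻⁴)(-1.00) = -1.4 × 10⁻³ → UNSTABLE
  141–177 m: −αΔT+βΔS = −(1.4 × 10⁻⁴)(+1.9)+(8 × 10⁻⁴)(+0.55) = 1.7 × 10⁻⁴ → stable
The 129–141 m interval has Δρ < 0: lighter water underlies denser water.

129–141 m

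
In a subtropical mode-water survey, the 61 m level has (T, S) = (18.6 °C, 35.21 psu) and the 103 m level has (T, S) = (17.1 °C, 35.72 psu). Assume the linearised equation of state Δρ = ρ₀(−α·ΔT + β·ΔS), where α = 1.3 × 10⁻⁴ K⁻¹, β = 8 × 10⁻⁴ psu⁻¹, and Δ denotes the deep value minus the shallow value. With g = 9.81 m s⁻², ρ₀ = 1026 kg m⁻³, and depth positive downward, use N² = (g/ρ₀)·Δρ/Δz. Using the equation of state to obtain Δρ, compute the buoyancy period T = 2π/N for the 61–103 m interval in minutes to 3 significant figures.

ΔT = -1.5 K, ΔS = +0.51 psu (deep − shallow).
Δρ/ρ₀ = −αΔT + βΔS = 1.95 × 10⁻⁴ + 4.08 × 10⁻⁴ = 6.03 × 10⁻⁴, so Δρ ≈ 0.6187 kg m⁻³.
N² = (g/ρ₀)·Δρ/Δz = g·(Δρ/ρ₀)/Δz = 9.81 × 6.03 × 10⁻⁴ / 42 = 1.4084 × 10⁻⁴ s⁻².
N = √(1.4084 × 10⁻⁴) = 0.011868 rad s⁻¹ → T = 2π/N = 529.42 s = 8.8237 min ≈ 8.82 min.

8.82 min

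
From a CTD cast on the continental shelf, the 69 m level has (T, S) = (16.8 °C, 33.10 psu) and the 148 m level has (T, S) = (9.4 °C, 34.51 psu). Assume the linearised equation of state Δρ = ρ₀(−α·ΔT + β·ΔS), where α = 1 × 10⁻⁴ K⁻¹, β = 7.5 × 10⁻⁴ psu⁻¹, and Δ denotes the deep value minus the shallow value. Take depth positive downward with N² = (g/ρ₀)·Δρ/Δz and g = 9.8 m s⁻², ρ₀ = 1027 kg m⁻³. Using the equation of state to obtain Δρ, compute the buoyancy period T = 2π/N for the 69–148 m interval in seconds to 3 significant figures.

ΔT = -7.4 K, ΔS = +1.41 psu (deep − shallow).
Δρ/ρ₀ = −αΔT + βΔS = 7.40 × 10⁻⁴ + 1.0575 × 10⁻³ = 1.7975 × 10⁻³, so Δρ ≈ 1.846 kg m⁻³.
N² = (g/ρ₀)·Δρ/Δz = g·(Δρ/ρ₀)/Δz = 9.8 × 1.7975 × 10⁻³ / 79 = 2.2298 × 10⁻⁴ s⁻².
N = √(2.2298 × 10⁻⁴) = 0.014933 rad s⁻¹ → T = 2π/N = 420.76 s ≈ 421 s.

421 s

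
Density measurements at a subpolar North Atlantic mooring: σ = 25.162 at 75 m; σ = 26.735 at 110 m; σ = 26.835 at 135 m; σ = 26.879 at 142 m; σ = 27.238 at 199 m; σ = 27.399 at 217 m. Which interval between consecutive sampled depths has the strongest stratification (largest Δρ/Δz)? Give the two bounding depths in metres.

75–110 m

Compute the density gradient over each adjacent pair:
  75–110 m: Δρ/Δz = 1.573/35 = 0.045 kg m⁻⁴
  110–135 m: Δρ/Δz = 0.100/25 = 4.0 × 10⁻³ kg m⁻⁴
  135–142 m: Δρ/Δz = 0.044/7 = 6.3 × 10⁻³ kg m⁻⁴
  142–199 m: Δρ/Δz = 0.359/57 = 6.3 × 10⁻³ kg m⁻⁴
  199–217 m: Δρ/Δz = 0.161/18 = 8.9 × 10⁻³ kg m⁻⁴
The largest gradient is in the 75–110 m interval — the pycnocline.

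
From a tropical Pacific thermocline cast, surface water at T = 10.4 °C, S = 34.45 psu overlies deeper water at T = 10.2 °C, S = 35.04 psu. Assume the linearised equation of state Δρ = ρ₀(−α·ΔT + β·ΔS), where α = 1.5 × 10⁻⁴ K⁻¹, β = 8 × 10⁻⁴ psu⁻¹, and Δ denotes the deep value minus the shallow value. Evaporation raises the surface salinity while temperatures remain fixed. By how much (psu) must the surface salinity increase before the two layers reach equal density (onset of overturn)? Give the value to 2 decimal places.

Neutral buoyancy requires −α(T_deep − T_surf) + β(S_deep − S_surf′) = 0.
S_surf′ = S_deep − (α/β)·ΔT = 35.04 − (1.5 × 10⁻⁴/8 × 10⁻⁴)·(-0.2) = 35.0775 psu.
Increase required: 35.0775 − 34.45 = 0.6275 psu.

0.63 psu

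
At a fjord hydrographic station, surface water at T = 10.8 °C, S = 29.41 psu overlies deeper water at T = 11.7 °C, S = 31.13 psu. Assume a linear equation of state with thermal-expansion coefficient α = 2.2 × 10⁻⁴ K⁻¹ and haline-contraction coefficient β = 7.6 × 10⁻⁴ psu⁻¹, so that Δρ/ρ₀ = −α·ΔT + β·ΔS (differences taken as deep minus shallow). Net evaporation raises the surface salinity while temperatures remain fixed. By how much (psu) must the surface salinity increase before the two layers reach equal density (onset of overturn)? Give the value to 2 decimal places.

Neutral buoyancy requires −α(T_deep − T_surf) + β(S_deep − S_surf′) = 0.
S_surf′ = S_deep − (α/β)·ΔT = 31.13 − (2.2 × 10⁻⁴/7.6 × 10⁻⁴)·(+0.9) = 30.8695 psu.
Increase required: 30.8695 − 29.41 = 1.4595 psu.

1.46 psu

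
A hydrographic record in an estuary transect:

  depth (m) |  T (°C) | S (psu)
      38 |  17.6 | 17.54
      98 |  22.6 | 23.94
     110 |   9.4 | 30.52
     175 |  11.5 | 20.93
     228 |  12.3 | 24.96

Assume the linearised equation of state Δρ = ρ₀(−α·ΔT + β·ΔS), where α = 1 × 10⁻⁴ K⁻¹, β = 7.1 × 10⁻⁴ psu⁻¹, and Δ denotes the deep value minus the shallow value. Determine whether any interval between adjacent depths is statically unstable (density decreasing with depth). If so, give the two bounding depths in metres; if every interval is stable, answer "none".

110–175 m

Evaluate Δρ/ρ₀ = −αΔT + βΔS across each adjacent pair:
  38–98 m: −αΔT+βΔS = −(1 × 10⁻⁴)(+5.0)+(7.1 × 10⁻⁴)(+6.40) = 4.0 × 10⁻³ → stable
  98–110 m: −αΔT+βΔS = −(1 × 10⁻⁴)(-13.2)+(7.1 × 10⁻⁴)(+6.58) = 6.0 × 10⁻³ → stable
  110–175 m: −αΔT+βΔS = −(1 × 10⁻⁴)(+2.1)+(7.1 × 10⁻⁴)(-9.59) = -7.0 × 10⁻³ → UNSTABLE
  175–228 m: −αΔT+βΔS = −(1 × 10⁻⁴)(+0.8)+(7.1 × 10⁻⁴)(+4.03) = 2.8 × 10⁻³ → stable
The 110–175 m interval has Δρ < 0: lighter water underlies denser water.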